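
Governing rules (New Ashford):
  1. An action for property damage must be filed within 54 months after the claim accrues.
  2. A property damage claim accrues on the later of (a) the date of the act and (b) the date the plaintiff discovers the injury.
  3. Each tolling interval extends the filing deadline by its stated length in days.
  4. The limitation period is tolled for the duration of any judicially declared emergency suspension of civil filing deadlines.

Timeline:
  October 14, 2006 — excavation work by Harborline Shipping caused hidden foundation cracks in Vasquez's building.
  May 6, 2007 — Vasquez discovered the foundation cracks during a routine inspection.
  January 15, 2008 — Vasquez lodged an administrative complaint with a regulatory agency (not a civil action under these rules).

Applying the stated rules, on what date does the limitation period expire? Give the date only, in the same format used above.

The claim accrued on May 6, 2007 — the later of the October 14, 2006 act and the May 6, 2007 discovery.
Adding the 54 months base period to May 6, 2007 gives a deadline of November 6, 2011, before any tolling.
None of the other events listed affects the running of the period under the stated rules.

November 6, 2011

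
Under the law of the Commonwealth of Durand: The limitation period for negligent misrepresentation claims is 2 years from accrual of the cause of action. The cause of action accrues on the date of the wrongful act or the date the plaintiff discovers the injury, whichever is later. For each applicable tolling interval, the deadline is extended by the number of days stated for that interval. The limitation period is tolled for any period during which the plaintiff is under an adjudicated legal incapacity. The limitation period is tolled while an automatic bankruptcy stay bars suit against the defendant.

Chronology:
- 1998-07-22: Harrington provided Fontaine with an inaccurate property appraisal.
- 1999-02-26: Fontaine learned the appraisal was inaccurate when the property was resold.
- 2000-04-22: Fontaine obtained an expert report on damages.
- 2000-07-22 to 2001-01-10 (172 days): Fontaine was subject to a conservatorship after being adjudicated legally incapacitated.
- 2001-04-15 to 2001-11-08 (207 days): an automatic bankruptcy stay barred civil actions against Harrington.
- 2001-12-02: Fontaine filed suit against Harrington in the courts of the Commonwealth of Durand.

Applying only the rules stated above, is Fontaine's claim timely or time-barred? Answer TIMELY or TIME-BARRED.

The claim accrued on 1999-02-26 — the later of the 1998-07-22 act and the 1999-02-26 discovery.
2 years from 1999-02-26 is 2001-02-26.
The plaintiff's legal incapacity from 2000-07-22 to 2001-01-10 tolled the period for 172 days, extending the deadline to 2001-08-17.
Because the automatic bankruptcy stay ran from 2001-04-15 to 2001-11-08, the deadline is extended by 207 days to 2002-03-12.
None of the other events listed affects the running of the period under the stated rules.
Filing on 2001-12-02 beat the 2002-03-12 deadline — the action is timely.

TIMELY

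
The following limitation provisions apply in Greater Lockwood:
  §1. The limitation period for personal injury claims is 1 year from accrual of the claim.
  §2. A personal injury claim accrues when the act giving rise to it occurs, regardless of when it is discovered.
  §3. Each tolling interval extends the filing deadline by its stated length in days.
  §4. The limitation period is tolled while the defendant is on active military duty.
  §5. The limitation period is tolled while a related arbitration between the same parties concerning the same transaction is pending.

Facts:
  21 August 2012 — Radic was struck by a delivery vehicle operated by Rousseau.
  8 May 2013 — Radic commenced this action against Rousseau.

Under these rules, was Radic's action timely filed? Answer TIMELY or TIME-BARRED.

TIMELY

The limitation period began to run on 21 August 2012.
1 year from 21 August 2012 is 21 August 2013.
Filing on 8 May 2013 beat the 21 August 2013 deadline — the action is timely.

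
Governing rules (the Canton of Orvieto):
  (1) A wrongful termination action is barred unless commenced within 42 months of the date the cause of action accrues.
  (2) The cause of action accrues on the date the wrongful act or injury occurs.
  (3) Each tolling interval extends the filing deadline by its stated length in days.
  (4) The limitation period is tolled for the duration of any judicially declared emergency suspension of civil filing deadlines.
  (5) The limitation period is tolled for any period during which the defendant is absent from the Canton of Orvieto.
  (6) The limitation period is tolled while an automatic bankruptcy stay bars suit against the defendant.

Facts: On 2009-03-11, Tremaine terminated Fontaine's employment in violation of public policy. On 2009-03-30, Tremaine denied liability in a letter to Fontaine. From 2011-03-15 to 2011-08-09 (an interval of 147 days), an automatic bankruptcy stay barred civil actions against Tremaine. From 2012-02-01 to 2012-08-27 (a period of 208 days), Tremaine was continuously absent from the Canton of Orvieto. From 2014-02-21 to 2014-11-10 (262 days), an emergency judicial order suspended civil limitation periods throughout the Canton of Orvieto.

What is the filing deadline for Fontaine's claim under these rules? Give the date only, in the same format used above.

2013-09-01

The limitation period began to run on 2009-03-11.
42 months from 2009-03-11 is 2012-09-11.
The automatic bankruptcy stay from 2011-03-15 to 2011-08-09 tolled the period for 147 days, extending the deadline to 2013-02-05.
Because the defendant's absence from the jurisdiction ran from 2012-02-01 to 2012-08-27, the deadline is extended by 208 days to 2013-09-01.
The emergency suspension of filing deadlines starting 2014-02-21 came too late — the period had run on 2013-09-01 — and so does not extend the deadline.
Nothing else in the chronology tolls or restarts the period.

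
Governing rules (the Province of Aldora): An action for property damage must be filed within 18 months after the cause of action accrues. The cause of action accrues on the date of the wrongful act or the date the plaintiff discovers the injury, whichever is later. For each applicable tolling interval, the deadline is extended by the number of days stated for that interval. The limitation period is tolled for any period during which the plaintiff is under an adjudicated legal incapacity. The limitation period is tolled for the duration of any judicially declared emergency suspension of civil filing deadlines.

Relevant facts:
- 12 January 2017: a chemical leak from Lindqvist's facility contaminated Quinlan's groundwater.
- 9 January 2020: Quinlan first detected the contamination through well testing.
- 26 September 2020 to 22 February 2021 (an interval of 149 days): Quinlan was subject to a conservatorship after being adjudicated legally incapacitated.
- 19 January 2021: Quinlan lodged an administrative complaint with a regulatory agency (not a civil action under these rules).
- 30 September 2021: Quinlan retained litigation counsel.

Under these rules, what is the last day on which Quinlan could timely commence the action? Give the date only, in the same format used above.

5 December 2021

Because discovery on 9 January 2020 post-dates the 12 January 2017 act, accrual under the later-of rule falls on 9 January 2020.
Adding the 18 months base period to 9 January 2020 gives a deadline of 9 July 2021, before any tolling.
The period was tolled for 149 days by the plaintiff's legal incapacity (26 September 2020 to 22 February 2021), pushing the deadline to 5 December 2021.
The other events in the timeline have no effect on the limitation period under the stated rules.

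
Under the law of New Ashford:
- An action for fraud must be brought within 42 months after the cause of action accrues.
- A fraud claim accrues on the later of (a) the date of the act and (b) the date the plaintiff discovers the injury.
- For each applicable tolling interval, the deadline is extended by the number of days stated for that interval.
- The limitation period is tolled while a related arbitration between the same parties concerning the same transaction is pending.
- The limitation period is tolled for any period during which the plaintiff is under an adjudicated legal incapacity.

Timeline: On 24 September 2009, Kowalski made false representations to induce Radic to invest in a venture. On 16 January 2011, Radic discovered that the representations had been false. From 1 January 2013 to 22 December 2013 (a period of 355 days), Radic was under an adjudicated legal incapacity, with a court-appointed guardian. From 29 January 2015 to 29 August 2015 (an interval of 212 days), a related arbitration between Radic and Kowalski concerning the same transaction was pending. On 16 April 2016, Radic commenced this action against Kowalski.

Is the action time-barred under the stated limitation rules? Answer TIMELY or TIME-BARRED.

Because discovery on 16 January 2011 post-dates the 24 September 2009 act, accrual under the later-of rule falls on 16 January 2011.
42 months from 16 January 2011 is 16 July 2014.
Because the plaintiff's legal incapacity ran from 1 January 2013 to 22 December 2013, the deadline is extended by 355 days to 6 July 2015.
Because the pending related arbitration ran from 29 January 2015 to 29 August 2015, the deadline is extended by 212 days to 3 February 2016.
The 16 April 2016 filing falls after the 3 February 2016 deadline; the claim is time-barred.

TIME-BARRED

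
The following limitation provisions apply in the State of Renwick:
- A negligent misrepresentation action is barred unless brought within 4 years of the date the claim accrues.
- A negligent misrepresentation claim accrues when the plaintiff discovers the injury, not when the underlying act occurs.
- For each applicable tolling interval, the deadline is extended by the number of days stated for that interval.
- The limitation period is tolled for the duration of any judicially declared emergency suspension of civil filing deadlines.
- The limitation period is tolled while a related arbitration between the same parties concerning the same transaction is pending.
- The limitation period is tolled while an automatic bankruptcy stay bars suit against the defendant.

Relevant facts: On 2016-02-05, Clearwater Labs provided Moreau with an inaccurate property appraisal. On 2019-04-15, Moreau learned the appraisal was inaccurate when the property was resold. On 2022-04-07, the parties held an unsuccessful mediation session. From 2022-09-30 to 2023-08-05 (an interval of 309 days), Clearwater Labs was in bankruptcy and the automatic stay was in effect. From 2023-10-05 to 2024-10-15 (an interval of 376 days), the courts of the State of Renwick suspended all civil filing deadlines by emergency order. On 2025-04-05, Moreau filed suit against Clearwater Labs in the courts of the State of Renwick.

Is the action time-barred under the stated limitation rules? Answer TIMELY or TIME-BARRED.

Under the discovery rule, the claim accrued on 2019-04-15, when Moreau discovered the injury — not on the 2016-02-05 date of the underlying act.
Adding the 4 years base period to 2019-04-15 gives a deadline of 2023-04-15, before any tolling.
The period was tolled for 309 days by the automatic bankruptcy stay (2022-09-30 to 2023-08-05), pushing the deadline to 2024-02-18.
The emergency suspension of filing deadlines from 2023-10-05 to 2024-10-15 tolled the period for 376 days, extending the deadline to 2025-02-28.
The other events in the timeline have no effect on the limitation period under the stated rules.
Moreau filed on 2025-04-05, after the 2025-02-28 deadline, so the action is time-barred.

TIME-BARRED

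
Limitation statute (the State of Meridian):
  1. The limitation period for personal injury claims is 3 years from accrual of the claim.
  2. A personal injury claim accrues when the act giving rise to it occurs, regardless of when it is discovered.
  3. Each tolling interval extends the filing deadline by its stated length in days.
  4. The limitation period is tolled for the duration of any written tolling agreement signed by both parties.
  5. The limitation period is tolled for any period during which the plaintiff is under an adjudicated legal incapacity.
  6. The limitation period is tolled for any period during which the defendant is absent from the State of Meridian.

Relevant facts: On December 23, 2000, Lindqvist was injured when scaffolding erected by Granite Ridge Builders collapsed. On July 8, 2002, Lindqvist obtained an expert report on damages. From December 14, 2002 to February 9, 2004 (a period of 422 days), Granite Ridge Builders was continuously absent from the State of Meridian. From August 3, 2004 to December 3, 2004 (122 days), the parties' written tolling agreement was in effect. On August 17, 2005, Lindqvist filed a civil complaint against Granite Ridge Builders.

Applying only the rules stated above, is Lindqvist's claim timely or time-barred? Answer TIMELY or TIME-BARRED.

TIME-BARRED

The claim accrued on December 23, 2000, when the wrongful act occurred.
The untolled deadline — 3 years after December 23, 2000 — is December 23, 2003.
The period was tolled for 422 days by the defendant's absence from the jurisdiction (December 14, 2002 to February 9, 2004), pushing the deadline to February 17, 2005.
The period was tolled for 122 days by the written tolling agreement (August 3, 2004 to December 3, 2004), pushing the deadline to June 19, 2005.
Nothing else in the chronology tolls or restarts the period.
The August 17, 2005 filing falls after the June 19, 2005 deadline; the claim is time-barred.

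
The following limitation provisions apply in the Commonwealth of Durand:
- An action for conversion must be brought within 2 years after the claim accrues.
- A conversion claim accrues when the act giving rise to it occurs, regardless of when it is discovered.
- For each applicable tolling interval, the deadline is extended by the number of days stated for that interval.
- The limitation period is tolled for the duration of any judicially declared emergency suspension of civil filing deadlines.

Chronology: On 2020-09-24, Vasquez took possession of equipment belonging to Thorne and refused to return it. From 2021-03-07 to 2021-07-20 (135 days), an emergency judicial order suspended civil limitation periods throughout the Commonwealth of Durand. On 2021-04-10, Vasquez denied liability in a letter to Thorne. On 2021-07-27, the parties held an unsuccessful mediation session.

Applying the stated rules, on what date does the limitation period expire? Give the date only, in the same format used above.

The limitation period began to run on 2020-09-24.
Adding the 2 years base period to 2020-09-24 gives a deadline of 2022-09-24, before any tolling.
The emergency suspension of filing deadlines from 2021-03-07 to 2021-07-20 tolled the period for 135 days, extending the deadline to 2023-02-06.
Nothing else in the chronology tolls or restarts the period.

2023-02-06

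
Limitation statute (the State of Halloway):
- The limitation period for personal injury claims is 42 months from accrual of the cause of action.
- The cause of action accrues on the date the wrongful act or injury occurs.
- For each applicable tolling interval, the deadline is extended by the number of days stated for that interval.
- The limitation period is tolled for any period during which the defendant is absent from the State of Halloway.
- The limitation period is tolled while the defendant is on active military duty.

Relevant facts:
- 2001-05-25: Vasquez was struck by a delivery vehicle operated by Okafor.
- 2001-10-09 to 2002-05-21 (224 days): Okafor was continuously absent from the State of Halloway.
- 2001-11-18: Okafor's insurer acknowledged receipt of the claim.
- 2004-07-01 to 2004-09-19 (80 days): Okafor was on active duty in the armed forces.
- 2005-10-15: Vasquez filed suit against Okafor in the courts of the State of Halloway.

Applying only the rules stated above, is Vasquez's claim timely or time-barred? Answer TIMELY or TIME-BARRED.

TIME-BARRED

The claim accrued on 2001-05-25, when the wrongful act occurred.
Adding the 42 months base period to 2001-05-25 gives a deadline of 2004-11-25, before any tolling.
The defendant's absence from the jurisdiction from 2001-10-09 to 2002-05-21 tolled the period for 224 days, extending the deadline to 2005-07-07.
The period was tolled for 80 days by the defendant's active military service (2004-07-01 to 2004-09-19), pushing the deadline to 2005-09-25.
None of the other events listed affects the running of the period under the stated rules.
The 2005-10-15 filing falls after the 2005-09-25 deadline; the claim is time-barred.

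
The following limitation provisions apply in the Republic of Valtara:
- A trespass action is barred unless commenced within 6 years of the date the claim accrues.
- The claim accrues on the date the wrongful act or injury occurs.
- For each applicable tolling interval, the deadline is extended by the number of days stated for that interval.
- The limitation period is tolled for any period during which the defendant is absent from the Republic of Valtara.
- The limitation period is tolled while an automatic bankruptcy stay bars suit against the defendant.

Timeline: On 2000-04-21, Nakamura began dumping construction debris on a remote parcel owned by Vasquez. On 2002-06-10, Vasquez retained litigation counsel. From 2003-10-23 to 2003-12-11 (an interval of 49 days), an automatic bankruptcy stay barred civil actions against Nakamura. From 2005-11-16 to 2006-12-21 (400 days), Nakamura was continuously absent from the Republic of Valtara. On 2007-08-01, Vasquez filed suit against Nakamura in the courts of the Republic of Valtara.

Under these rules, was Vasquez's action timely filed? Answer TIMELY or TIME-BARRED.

TIME-BARRED

The claim accrued on 2000-04-21, the date of the act.
6 years from 2000-04-21 is 2006-04-21.
The automatic bankruptcy stay from 2003-10-23 to 2003-12-11 tolled the period for 49 days, extending the deadline to 2006-06-09.
Because the defendant's absence from the jurisdiction ran from 2005-11-16 to 2006-12-21, the deadline is extended by 400 days to 2007-07-14.
None of the other events listed affects the running of the period under the stated rules.
The 2007-08-01 filing falls after the 2007-07-14 deadline; the claim is time-barred.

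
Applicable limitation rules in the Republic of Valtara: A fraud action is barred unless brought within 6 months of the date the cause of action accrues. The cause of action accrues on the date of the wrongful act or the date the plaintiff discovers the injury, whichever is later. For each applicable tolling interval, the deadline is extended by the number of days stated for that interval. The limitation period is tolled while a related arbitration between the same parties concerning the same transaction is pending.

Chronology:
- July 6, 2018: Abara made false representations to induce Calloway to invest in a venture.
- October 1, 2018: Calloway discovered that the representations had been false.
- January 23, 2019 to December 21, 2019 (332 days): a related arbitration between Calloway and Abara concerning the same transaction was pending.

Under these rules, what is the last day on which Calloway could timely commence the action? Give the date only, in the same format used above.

The claim accrued on October 1, 2018 — the later of the July 6, 2018 act and the October 1, 2018 discovery.
6 months from October 1, 2018 is April 1, 2019.
The pending related arbitration from January 23, 2019 to December 21, 2019 tolled the period for 332 days, extending the deadline to February 27, 2020.

February 27, 2020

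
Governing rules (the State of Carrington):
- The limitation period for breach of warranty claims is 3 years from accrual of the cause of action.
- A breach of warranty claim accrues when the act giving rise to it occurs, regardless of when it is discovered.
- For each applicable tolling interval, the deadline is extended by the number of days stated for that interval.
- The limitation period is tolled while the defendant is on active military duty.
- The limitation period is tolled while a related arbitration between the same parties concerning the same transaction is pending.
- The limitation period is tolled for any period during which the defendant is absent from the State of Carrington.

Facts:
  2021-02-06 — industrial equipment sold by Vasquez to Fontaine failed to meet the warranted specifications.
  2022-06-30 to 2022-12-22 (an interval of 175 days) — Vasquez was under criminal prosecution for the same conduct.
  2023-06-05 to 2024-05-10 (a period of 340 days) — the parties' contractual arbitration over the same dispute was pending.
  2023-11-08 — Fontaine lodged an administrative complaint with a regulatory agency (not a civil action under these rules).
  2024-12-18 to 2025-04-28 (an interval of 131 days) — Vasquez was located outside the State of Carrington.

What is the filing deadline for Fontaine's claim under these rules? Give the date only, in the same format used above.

The cause of action accrued on 2021-02-06, the date of the act.
3 years from 2021-02-06 is 2024-02-06.
Because the pending related arbitration ran from 2023-06-05 to 2024-05-10, the deadline is extended by 340 days to 2025-01-11.
The period was tolled for 131 days by the defendant's absence from the jurisdiction (2024-12-18 to 2025-04-28), pushing the deadline to 2025-05-22.
Although a criminal prosecution ran from 2022-06-30 to 2022-12-22, the stated rules do not make that a tolling event, so it is disregarded.
The other events in the timeline have no effect on the limitation period under the stated rules.

2025-05-22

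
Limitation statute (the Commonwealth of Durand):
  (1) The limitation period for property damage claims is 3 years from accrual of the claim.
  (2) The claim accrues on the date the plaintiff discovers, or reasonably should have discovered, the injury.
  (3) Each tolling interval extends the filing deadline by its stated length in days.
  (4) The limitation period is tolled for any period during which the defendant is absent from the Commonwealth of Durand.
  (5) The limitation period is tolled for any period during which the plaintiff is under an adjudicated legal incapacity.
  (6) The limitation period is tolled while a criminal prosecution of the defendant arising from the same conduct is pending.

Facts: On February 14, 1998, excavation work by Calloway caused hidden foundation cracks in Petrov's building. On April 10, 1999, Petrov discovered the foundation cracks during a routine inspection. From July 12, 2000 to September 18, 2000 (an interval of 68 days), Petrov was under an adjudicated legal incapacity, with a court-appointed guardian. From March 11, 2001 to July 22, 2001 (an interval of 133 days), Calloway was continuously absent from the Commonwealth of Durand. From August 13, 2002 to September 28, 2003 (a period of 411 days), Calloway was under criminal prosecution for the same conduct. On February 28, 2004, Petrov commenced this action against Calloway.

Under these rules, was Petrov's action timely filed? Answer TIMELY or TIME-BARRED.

TIME-BARRED

The claim did not accrue until Petrov discovered the injury on April 10, 1999; the February 14, 1998 act date does not start the clock under the stated rule.
3 years from April 10, 1999 is April 10, 2002.
The period was tolled for 68 days by the plaintiff's legal incapacity (July 12, 2000 to September 18, 2000), pushing the deadline to June 17, 2002.
The period was tolled for 133 days by the defendant's absence from the jurisdiction (March 11, 2001 to July 22, 2001), pushing the deadline to October 28, 2002.
The period was tolled for 411 days by the pending criminal prosecution (August 13, 2002 to September 28, 2003), pushing the deadline to December 13, 2003.
Petrov filed on February 28, 2004, after the December 13, 2003 deadline, so the action is time-barred.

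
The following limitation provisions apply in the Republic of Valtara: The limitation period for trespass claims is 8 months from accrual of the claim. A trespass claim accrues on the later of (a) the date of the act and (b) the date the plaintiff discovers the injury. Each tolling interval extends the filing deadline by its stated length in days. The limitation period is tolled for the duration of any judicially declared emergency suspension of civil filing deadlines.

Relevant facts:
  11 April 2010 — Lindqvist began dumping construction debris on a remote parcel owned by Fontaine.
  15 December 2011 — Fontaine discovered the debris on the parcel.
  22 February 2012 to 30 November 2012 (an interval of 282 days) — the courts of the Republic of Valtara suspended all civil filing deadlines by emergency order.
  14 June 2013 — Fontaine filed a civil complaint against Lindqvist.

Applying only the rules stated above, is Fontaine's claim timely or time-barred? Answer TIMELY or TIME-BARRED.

TIME-BARRED

Because discovery on 15 December 2011 post-dates the 11 April 2010 act, accrual under the later-of rule falls on 15 December 2011.
8 months from 15 December 2011 is 15 August 2012.
Because the emergency suspension of filing deadlines ran from 22 February 2012 to 30 November 2012, the deadline is extended by 282 days to 24 May 2013.
The 14 June 2013 filing falls after the 24 May 2013 deadline; the claim is time-barred.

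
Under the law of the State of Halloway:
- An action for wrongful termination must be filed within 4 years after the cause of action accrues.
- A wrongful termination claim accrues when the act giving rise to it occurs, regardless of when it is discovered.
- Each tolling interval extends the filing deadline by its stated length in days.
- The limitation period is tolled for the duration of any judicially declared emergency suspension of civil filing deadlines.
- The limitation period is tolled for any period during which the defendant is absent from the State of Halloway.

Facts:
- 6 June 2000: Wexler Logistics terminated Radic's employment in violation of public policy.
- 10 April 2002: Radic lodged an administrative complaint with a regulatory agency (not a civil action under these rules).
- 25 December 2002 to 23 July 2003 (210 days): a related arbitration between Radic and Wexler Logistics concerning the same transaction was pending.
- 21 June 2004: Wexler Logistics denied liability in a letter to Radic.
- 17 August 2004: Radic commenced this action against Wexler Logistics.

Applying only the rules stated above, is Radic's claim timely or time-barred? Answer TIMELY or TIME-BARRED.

TIME-BARRED

The cause of action accrued on 6 June 2000, the date of the act.
Adding the 4 years base period to 6 June 2000 gives a deadline of 6 June 2004, before any tolling.
The pending related arbitration from 25 December 2002 to 23 July 2003 does not toll the period, because no stated rule makes a pending arbitration a tolling event.
None of the other events listed affects the running of the period under the stated rules.
Filing on 17 August 2004 missed the 6 June 2004 deadline — the action is time-barred.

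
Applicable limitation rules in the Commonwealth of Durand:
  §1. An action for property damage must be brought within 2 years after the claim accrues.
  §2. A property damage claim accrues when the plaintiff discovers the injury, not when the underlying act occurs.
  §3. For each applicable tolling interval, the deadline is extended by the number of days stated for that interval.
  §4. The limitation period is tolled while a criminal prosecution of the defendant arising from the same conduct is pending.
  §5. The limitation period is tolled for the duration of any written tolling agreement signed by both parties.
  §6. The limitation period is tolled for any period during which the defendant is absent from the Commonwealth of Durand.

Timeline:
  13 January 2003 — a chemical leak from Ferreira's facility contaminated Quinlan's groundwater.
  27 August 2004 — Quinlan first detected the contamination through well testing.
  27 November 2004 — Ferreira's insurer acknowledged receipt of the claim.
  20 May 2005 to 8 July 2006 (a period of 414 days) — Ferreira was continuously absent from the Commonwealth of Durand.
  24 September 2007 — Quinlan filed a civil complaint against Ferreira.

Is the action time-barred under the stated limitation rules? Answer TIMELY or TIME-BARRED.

TIMELY

Accrual is tied to discovery, so the period began on 27 August 2004 rather than on 13 January 2003 when the act occurred.
The untolled deadline — 2 years after 27 August 2004 — is 27 August 2006.
The period was tolled for 414 days by the defendant's absence from the jurisdiction (20 May 2005 to 8 July 2006), pushing the deadline to 15 October 2007.
Nothing else in the chronology tolls or restarts the period.
Quinlan filed on 24 September 2007, before the 15 October 2007 deadline, so the action is timely.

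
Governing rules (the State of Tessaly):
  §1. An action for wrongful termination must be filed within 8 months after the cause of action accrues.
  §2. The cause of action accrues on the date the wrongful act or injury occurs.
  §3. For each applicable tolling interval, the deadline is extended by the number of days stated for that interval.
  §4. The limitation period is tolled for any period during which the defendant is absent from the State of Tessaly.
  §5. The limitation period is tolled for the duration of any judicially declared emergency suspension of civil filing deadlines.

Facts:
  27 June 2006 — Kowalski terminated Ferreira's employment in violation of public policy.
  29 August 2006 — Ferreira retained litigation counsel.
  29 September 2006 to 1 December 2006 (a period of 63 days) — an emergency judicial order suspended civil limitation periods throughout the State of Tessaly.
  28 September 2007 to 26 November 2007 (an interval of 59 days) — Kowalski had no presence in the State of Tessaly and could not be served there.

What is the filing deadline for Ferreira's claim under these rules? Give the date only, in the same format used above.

The limitation period began to run on 27 June 2006.
The untolled deadline — 8 months after 27 June 2006 — is 27 February 2007.
The period was tolled for 63 days by the emergency suspension of filing deadlines (29 September 2006 to 1 December 2006), pushing the deadline to 1 May 2007.
The defendant's absence from the jurisdiction starting 28 September 2007 came too late — the period had run on 1 May 2007 — and so does not extend the deadline.
Nothing else in the chronology tolls or restarts the period.

1 May 2007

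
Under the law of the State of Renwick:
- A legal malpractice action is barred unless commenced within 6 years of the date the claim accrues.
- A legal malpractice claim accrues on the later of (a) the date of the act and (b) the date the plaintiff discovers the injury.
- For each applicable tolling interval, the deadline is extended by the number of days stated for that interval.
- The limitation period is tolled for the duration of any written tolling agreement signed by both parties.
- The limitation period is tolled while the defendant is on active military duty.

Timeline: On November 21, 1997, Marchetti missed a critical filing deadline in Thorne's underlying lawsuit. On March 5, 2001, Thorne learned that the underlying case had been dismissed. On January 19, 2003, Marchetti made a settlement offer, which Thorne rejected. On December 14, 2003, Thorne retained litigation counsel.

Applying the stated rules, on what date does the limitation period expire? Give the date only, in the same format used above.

The claim accrued on March 5, 2001 — the later of the November 21, 1997 act and the March 5, 2001 discovery.
The untolled deadline — 6 years after March 5, 2001 — is March 5, 2007.
Nothing else in the chronology tolls or restarts the period.

March 5, 2007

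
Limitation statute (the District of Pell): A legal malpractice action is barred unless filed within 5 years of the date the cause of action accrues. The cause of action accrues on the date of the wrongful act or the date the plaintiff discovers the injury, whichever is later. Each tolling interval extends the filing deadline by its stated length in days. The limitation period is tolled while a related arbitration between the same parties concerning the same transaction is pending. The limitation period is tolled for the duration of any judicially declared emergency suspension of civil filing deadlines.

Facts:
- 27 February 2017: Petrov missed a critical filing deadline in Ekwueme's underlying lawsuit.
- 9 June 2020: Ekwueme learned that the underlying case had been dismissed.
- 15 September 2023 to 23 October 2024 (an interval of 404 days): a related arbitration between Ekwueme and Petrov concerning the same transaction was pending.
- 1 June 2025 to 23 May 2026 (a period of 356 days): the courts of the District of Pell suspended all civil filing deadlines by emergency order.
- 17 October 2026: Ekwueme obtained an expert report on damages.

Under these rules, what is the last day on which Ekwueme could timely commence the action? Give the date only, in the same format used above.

Taking the later of the act (27 February 2017) and discovery (9 June 2020), the claim accrued on 9 June 2020.
5 years from 9 June 2020 is 9 June 2025.
The pending related arbitration from 15 September 2023 to 23 October 2024 tolled the period for 404 days, extending the deadline to 18 July 2026.
The period was tolled for 356 days by the emergency suspension of filing deadlines (1 June 2025 to 23 May 2026), pushing the deadline to 9 July 2027.
The other events in the timeline have no effect on the limitation period under the stated rules.

9 July 2027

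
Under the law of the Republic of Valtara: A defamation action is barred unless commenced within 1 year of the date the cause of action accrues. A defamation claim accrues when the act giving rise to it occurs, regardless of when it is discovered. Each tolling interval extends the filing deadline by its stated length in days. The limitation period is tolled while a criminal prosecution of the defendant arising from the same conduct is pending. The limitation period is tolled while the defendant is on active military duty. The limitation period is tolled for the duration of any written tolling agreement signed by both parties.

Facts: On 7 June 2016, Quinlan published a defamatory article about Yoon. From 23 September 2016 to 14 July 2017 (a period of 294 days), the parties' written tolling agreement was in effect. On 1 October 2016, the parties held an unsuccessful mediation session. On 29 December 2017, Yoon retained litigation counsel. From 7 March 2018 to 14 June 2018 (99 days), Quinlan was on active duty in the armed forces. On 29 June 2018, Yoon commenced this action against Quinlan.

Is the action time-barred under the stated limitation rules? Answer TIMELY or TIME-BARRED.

The cause of action accrued on 7 June 2016, the date of the act.
The untolled deadline — 1 year after 7 June 2016 — is 7 June 2017.
The written tolling agreement from 23 September 2016 to 14 July 2017 tolled the period for 294 days, extending the deadline to 28 March 2018.
Because the defendant's active military service ran from 7 March 2018 to 14 June 2018, the deadline is extended by 99 days to 5 July 2018.
Nothing else in the chronology tolls or restarts the period.
Filing on 29 June 2018 beat the 5 July 2018 deadline — the action is timely.

TIMELY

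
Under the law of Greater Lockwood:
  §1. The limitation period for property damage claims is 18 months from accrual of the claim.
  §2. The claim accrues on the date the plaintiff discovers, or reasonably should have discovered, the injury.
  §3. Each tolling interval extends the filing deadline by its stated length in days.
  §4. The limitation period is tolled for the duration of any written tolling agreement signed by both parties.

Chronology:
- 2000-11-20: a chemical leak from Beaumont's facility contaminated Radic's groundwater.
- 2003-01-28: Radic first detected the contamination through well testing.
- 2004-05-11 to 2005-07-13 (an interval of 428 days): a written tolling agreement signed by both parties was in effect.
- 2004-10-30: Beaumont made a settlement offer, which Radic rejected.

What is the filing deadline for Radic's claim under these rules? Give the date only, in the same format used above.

2005-09-29

Under the discovery rule, the claim accrued on 2003-01-28, when Radic discovered the injury — not on the 2000-11-20 date of the underlying act.
The untolled deadline — 18 months after 2003-01-28 — is 2004-07-28.
Because the written tolling agreement ran from 2004-05-11 to 2005-07-13, the deadline is extended by 428 days to 2005-09-29.
The other events in the timeline have no effect on the limitation period under the stated rules.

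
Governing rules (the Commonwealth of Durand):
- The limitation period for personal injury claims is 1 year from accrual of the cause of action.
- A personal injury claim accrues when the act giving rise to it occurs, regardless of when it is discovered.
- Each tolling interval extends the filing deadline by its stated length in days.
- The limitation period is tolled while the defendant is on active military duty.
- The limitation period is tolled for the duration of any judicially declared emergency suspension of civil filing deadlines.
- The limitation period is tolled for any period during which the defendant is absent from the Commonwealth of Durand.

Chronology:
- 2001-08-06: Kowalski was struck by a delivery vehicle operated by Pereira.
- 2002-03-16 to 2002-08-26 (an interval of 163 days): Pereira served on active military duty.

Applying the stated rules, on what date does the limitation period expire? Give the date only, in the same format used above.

The limitation period began to run on 2001-08-06.
The untolled deadline — 1 year after 2001-08-06 — is 2002-08-06.
Because the defendant's active military service ran from 2002-03-16 to 2002-08-26, the deadline is extended by 163 days to 2003-01-16.

2003-01-16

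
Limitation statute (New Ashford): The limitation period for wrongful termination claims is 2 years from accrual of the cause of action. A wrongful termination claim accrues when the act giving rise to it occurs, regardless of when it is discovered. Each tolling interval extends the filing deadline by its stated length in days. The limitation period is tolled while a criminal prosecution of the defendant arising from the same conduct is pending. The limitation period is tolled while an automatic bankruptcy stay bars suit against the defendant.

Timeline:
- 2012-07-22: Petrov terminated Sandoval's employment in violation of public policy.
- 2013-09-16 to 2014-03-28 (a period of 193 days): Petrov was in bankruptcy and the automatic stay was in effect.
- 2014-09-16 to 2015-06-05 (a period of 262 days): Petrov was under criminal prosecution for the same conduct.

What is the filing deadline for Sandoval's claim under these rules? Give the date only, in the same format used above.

The cause of action accrued on 2012-07-22, the date of the act.
The untolled deadline — 2 years after 2012-07-22 — is 2014-07-22.
The period was tolled for 193 days by the automatic bankruptcy stay (2013-09-16 to 2014-03-28), pushing the deadline to 2015-01-31.
The pending criminal prosecution from 2014-09-16 to 2015-06-05 tolled the period for 262 days, extending the deadline to 2015-10-20.

2015-10-20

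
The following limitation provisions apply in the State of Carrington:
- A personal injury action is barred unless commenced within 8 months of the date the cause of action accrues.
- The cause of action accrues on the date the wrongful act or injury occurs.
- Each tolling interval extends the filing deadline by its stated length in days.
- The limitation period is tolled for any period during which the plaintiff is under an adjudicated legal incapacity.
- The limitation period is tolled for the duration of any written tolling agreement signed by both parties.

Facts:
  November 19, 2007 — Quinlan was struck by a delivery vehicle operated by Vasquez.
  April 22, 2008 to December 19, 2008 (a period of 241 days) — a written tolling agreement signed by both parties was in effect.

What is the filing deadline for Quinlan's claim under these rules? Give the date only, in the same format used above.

The cause of action accrued on November 19, 2007, the date of the act.
Adding the 8 months base period to November 19, 2007 gives a deadline of July 19, 2008, before any tolling.
Because the written tolling agreement ran from April 22, 2008 to December 19, 2008, the deadline is extended by 241 days to March 17, 2009.

March 17, 2009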